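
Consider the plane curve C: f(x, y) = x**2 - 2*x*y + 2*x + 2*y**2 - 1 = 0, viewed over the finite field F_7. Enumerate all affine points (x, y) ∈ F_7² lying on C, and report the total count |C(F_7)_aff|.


Affine F_7-points: {(0, 2), (0, 5), (1, 3), (1, 5), (2, 0), (2, 2), (3, 0), (3, 3)}; count = 8.

For each of the 49 pairs (x, y) ∈ F_7², evaluate f(x, y) mod 7. Record the zeros.
  x = 0: [0↦6, 1↦1, 2↦0, 3↦3, 4↦3, 5↦0, 6↦1]  zeros at y ∈ {2, 5}
  x = 1: [0↦2, 1↦2, 2↦6, 3↦0, 4↦5, 5↦0, 6↦6]  zeros at y ∈ {3, 5}
  x = 2: [0↦0, 1↦5, 2↦0, 3↦6, 4↦2, 5↦2, 6↦6]  zeros at y ∈ {0, 2}
  x = 3: [0↦0, 1↦3, 2↦3, 3↦0, 4↦1, 5↦6, 6↦1]  zeros at y ∈ {0, 3}
  x = 4: [0↦2, 1↦3, 2↦1, 3↦3, 4↦2, 5↦5, 6↦5]  zeros at y ∈ ∅
  x = 5: [0↦6, 1↦5, 2↦1, 3↦1, 4↦5, 5↦6, 6↦4]  zeros at y ∈ ∅
  x = 6: [0↦5, 1↦2, 2↦3, 3↦1, 4↦3, 5↦2, 6↦5]  zeros at y ∈ ∅
Collecting zeros: affine points = {(0, 2), (0, 5), (1, 3), (1, 5), (2, 0), (2, 2), (3, 0), (3, 3)}.
Total count |C(F_7)_aff| = 8.


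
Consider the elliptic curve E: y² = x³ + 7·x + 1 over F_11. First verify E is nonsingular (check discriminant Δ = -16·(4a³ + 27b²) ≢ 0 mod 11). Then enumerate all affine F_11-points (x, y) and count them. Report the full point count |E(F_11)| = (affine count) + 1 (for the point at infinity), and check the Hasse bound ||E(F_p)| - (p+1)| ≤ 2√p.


Affine points = {(0, 1), (0, 10), (1, 3), (1, 8), (2, 1), (2, 10), (3, 4), (3, 7), (4, 4), (4, 7), (9, 1), (9, 10), (10, 2), (10, 9)}; affine count = 14; |E(F_11)| = 15.

Discriminant check: Δ ∝ 4a³ + 27b² = 4·7³ + 27·1² = 4·343 + 27·1 ≡ 2 (mod 11). Nonzero ⇒ E is nonsingular.
For each x ∈ F_11, compute rhs = x³ + 7·x + 1 mod 11, then count y ∈ F_11 with y² ≡ rhs.
  x = 0: rhs = 1, matching y values: 1, 10 (2 points).
  x = 1: rhs = 9, matching y values: 3, 8 (2 points).
  x = 2: rhs = 1, matching y values: 1, 10 (2 points).
  x = 3: rhs = 5, matching y values: 4, 7 (2 points).
  x = 4: rhs = 5, matching y values: 4, 7 (2 points).
  x = 5: rhs = 7, matching y values: none (0 points).
  x = 6: rhs = 6, matching y values: none (0 points).
  x = 7: rhs = 8, matching y values: none (0 points).
  x = 8: rhs = 8, matching y values: none (0 points).
  x = 9: rhs = 1, matching y values: 1, 10 (2 points).
  x = 10: rhs = 4, matching y values: 2, 9 (2 points).
Total affine count: 14.
Full point count |E(F_11)| = 14 + 1 = 15.
Hasse bound: |15 − (11+1)| = |3| = 3 ≤ 2√11 ≈ 6.6332 ✓.


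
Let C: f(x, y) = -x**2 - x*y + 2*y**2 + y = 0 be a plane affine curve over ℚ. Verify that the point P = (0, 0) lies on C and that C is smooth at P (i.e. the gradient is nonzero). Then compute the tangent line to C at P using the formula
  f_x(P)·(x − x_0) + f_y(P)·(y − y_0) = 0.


Tangent line at P: y = 0.

Step 1: f(0, 0) = 0, so P lies on C.
Step 2: partial derivatives
  f_x(x, y) = -2*x - y, f_y(x, y) = -x + 4*y + 1.
  f_x(P) = 0, f_y(P) = 1 (gradient nonzero, so P is smooth).
Step 3: tangent line at P: 0·(x − 0) + 1·(y − 0) = 0.
Expanding: y = 0.


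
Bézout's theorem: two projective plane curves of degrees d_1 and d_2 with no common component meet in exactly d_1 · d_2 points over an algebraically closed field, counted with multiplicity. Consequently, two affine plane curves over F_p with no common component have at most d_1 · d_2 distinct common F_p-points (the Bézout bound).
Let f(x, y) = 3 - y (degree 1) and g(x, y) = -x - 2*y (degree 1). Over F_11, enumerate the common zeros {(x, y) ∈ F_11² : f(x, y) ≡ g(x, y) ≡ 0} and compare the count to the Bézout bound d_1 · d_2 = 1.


Common zeros: {(5, 3)}; count = 1; Bézout bound = 1.

deg(f) = 1, deg(g) = 1, so Bézout bound = 1.
Scan x ∈ F_11. For each x, list the y ∈ F_11 with f(x, y) ≡ 0 and those with g(x, y) ≡ 0 (mod 11); the common zeros in that column are the intersection.
  x = 0: f ≡ 0 at y ∈ {3}; g ≡ 0 at y ∈ {0}; common: ∅.
  x = 1: f ≡ 0 at y ∈ {3}; g ≡ 0 at y ∈ {5}; common: ∅.
  x = 2: f ≡ 0 at y ∈ {3}; g ≡ 0 at y ∈ {10}; common: ∅.
  x = 3: f ≡ 0 at y ∈ {3}; g ≡ 0 at y ∈ {4}; common: ∅.
  x = 4: f ≡ 0 at y ∈ {3}; g ≡ 0 at y ∈ {9}; common: ∅.
  x = 5: f ≡ 0 at y ∈ {3}; g ≡ 0 at y ∈ {3}; common: {3}.
  x = 6: f ≡ 0 at y ∈ {3}; g ≡ 0 at y ∈ {8}; common: ∅.
  x = 7: f ≡ 0 at y ∈ {3}; g ≡ 0 at y ∈ {2}; common: ∅.
  x = 8: f ≡ 0 at y ∈ {3}; g ≡ 0 at y ∈ {7}; common: ∅.
  x = 9: f ≡ 0 at y ∈ {3}; g ≡ 0 at y ∈ {1}; common: ∅.
  x = 10: f ≡ 0 at y ∈ {3}; g ≡ 0 at y ∈ {6}; common: ∅.
Collecting: common zeros = {(5, 3)}, so the count is 1.
Comparison with the Bézout bound: 1 ≤ 1 = deg(f)·deg(g), as expected for curves with no common component (the bound is attained).


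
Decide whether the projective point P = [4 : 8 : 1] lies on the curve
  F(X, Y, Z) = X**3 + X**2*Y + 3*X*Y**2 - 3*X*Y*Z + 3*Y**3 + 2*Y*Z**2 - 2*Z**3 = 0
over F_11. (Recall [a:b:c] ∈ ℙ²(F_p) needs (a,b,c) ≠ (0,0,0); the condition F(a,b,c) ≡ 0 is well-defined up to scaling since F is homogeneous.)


F(4,8,1) ≡ 5 (mod 11); P is NOT on the curve.

Evaluate F(4, 8, 1) term-by-term (mod 11).
  X**3 ↦ 1·64·1·1 = 64
  X**2*Y ↦ 1·16·8·1 = 128
  3*X*Y**2 ↦ 3·4·64·1 = 768
  -3*X*Y*Z ↦ -3·4·8·1 = -96
  3*Y**3 ↦ 3·1·512·1 = 1536
  2*Y*Z**2 ↦ 2·1·8·1 = 16
  -2*Z**3 ↦ -2·1·1·1 = -2
Sum: F(4, 8, 1) = (64) + (128) + (768) + (-96) + (1536) + (16) + (-2) = 2414.
Reducing mod 11: 2414 ≡ 5 (mod 11).
Since F(a, b, c) ≡ 5 ≠ 0 (mod 11), P does NOT lie on the curve.


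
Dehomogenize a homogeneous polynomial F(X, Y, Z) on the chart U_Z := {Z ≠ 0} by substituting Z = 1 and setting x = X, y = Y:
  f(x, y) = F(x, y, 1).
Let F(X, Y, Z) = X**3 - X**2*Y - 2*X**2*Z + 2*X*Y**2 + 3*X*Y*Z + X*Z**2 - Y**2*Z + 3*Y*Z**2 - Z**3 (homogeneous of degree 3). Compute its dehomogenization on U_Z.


f(x, y) = x**3 - x**2*y - 2*x**2 + 2*x*y**2 + 3*x*y + x - y**2 + 3*y - 1

On U_Z we set Z = 1. Each monomial c·X^i·Y^j·Z^k in F becomes c·x^i·y^j·1^k = c·x^i·y^j.
Substituting Z = 1: F(X, Y, 1) = x**3 - x**2*y - 2*x**2 + 2*x*y**2 + 3*x*y + x - y**2 + 3*y - 1.
Note: deg(f) ≤ deg(F) = 3; strict inequality happens when F is divisible by Z (lost terms).


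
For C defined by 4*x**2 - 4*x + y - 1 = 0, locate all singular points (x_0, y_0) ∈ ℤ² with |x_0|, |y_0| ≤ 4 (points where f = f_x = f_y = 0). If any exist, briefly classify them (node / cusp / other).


No singular points in the scanned grid; C is smooth there.

Compute partial derivatives:
  f_x = 8*x - 4.
  f_y = 1.
f_y = 1 is a nonzero constant, so f_y never vanishes: no point (x, y) can satisfy f = f_x = f_y = 0. In particular no (x, y) ∈ {−4, ..., 4}² is singular; the curve is smooth.


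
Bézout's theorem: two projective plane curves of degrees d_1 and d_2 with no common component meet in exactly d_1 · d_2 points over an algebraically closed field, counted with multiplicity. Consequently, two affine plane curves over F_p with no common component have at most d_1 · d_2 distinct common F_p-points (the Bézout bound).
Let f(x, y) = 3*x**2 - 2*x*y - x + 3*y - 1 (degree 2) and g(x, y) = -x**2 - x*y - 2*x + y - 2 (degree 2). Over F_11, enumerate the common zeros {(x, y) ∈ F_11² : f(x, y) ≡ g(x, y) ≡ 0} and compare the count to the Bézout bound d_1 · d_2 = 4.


Common zeros: {(10, 6)}; count = 1; Bézout bound = 4.

deg(f) = 2, deg(g) = 2, so Bézout bound = 4.
Scan x ∈ F_11. For each x, list the y ∈ F_11 with f(x, y) ≡ 0 and those with g(x, y) ≡ 0 (mod 11); the common zeros in that column are the intersection.
  x = 0: f ≡ 0 at y ∈ {4}; g ≡ 0 at y ∈ {2}; common: ∅.
  x = 1: f ≡ 0 at y ∈ {10}; g ≡ 0 at y ∈ ∅; common: ∅.
  x = 2: f ≡ 0 at y ∈ {9}; g ≡ 0 at y ∈ {1}; common: ∅.
  x = 3: f ≡ 0 at y ∈ {4}; g ≡ 0 at y ∈ {8}; common: ∅.
  x = 4: f ≡ 0 at y ∈ {2}; g ≡ 0 at y ∈ {6}; common: ∅.
  x = 5: f ≡ 0 at y ∈ {2}; g ≡ 0 at y ∈ {10}; common: ∅.
  x = 6: f ≡ 0 at y ∈ {10}; g ≡ 0 at y ∈ {1}; common: ∅.
  x = 7: f ≡ 0 at y ∈ ∅; g ≡ 0 at y ∈ {2}; common: ∅.
  x = 8: f ≡ 0 at y ∈ {9}; g ≡ 0 at y ∈ {4}; common: ∅.
  x = 9: f ≡ 0 at y ∈ {6}; g ≡ 0 at y ∈ {8}; common: ∅.
  x = 10: f ≡ 0 at y ∈ {6}; g ≡ 0 at y ∈ {6}; common: {6}.
Collecting: common zeros = {(10, 6)}, so the count is 1.
Comparison with the Bézout bound: 1 ≤ 4 = deg(f)·deg(g), as expected for curves with no common component (the affine F_11-count falls short of the bound because intersections may lie at infinity, over extension fields, or carry multiplicity).


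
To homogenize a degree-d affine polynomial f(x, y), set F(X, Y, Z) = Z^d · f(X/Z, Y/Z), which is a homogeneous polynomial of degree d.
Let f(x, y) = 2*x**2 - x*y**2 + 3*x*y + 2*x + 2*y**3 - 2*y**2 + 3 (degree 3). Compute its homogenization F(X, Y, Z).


F(X, Y, Z) = 2*X**2*Z - X*Y**2 + 3*X*Y*Z + 2*X*Z**2 + 2*Y**3 - 2*Y**2*Z + 3*Z**3

deg(f) = 3.
Substitute x = X/Z, y = Y/Z into f, then multiply by Z^3.
  monomial 2·x^2·y^0 ↦ 2·X^2·Y^0·Z^1.
  monomial -1·x^1·y^2 ↦ -1·X^1·Y^2·Z^0.
  monomial 3·x^1·y^1 ↦ 3·X^1·Y^1·Z^1.
  monomial 2·x^1·y^0 ↦ 2·X^1·Y^0·Z^2.
  monomial 2·x^0·y^3 ↦ 2·X^0·Y^3·Z^0.
  monomial -2·x^0·y^2 ↦ -2·X^0·Y^2·Z^1.
  monomial 3·x^0·y^0 ↦ 3·X^0·Y^0·Z^3.
Collecting: F(X, Y, Z) = 2*X**2*Z - X*Y**2 + 3*X*Y*Z + 2*X*Z**2 + 2*Y**3 - 2*Y**2*Z + 3*Z**3.


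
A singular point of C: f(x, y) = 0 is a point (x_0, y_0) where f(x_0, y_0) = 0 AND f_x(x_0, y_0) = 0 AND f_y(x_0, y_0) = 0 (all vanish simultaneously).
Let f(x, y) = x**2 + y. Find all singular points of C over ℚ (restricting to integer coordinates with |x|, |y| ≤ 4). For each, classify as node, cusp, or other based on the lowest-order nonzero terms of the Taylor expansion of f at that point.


No singular points in the scanned grid; C is smooth there.

Compute partial derivatives:
  f_x = 2*x.
  f_y = 1.
f_y = 1 is a nonzero constant, so f_y never vanishes: no point (x, y) can satisfy f = f_x = f_y = 0. In particular no (x, y) ∈ {−4, ..., 4}² is singular; the curve is smooth.


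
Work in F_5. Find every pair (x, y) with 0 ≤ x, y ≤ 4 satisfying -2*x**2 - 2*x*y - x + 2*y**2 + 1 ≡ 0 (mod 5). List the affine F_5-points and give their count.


Affine F_5-points: {(1, 3), (3, 0), (3, 3), (4, 0), (4, 4)}; count = 5.

For each of the 25 pairs (x, y) ∈ F_5², evaluate f(x, y) mod 5. Record the zeros.
  x = 0: [0↦1, 1↦3, 2↦4, 3↦4, 4↦3]  zeros at y ∈ ∅
  x = 1: [0↦3, 1↦3, 2↦2, 3↦0, 4↦2]  zeros at y ∈ {3}
  x = 2: [0↦1, 1↦4, 2↦1, 3↦2, 4↦2]  zeros at y ∈ ∅
  x = 3: [0↦0, 1↦1, 2↦1, 3↦0, 4↦3]  zeros at y ∈ {0, 3}
  x = 4: [0↦0, 1↦4, 2↦2, 3↦4, 4↦0]  zeros at y ∈ {0, 4}
Collecting zeros: affine points = {(1, 3), (3, 0), (3, 3), (4, 0), (4, 4)}.
Total count |C(F_5)_aff| = 5.


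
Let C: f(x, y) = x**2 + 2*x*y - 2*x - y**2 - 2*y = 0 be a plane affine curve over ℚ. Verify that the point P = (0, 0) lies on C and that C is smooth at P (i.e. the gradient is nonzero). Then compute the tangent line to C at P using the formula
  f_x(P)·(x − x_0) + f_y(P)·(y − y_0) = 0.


Tangent line at P: -2*x - 2*y = 0.

Step 1: f(0, 0) = 0, so P lies on C.
Step 2: partial derivatives
  f_x(x, y) = 2*x + 2*y - 2, f_y(x, y) = 2*x - 2*y - 2.
  f_x(P) = -2, f_y(P) = -2 (gradient nonzero, so P is smooth).
Step 3: tangent line at P: -2·(x − 0) + -2·(y − 0) = 0.
Expanding: -2*x - 2*y = 0.


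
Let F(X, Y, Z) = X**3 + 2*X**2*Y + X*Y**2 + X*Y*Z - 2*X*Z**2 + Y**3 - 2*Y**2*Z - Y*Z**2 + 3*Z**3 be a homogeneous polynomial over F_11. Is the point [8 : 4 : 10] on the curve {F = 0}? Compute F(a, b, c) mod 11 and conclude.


F(8,4,10) ≡ 5 (mod 11); P is NOT on the curve.

Evaluate F(8, 4, 10) term-by-term (mod 11).
  X**3 ↦ 1·512·1·1 = 512
  2*X**2*Y ↦ 2·64·4·1 = 512
  X*Y**2 ↦ 1·8·16·1 = 128
  X*Y*Z ↦ 1·8·4·10 = 320
  -2*X*Z**2 ↦ -2·8·1·100 = -1600
  Y**3 ↦ 1·1·64·1 = 64
  -2*Y**2*Z ↦ -2·1·16·10 = -320
  -Y*Z**2 ↦ -1·1·4·100 = -400
  3*Z**3 ↦ 3·1·1·1000 = 3000
Sum: F(8, 4, 10) = (512) + (512) + (128) + (320) + (-1600) + (64) + (-320) + (-400) + (3000) = 2216.
Reducing mod 11: 2216 ≡ 5 (mod 11).
Since F(a, b, c) ≡ 5 ≠ 0 (mod 11), P does NOT lie on the curve.


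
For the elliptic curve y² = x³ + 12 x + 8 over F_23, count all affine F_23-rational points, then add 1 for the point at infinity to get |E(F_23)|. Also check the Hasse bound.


Affine points = {(0, 10), (0, 13), (3, 5), (3, 18), (5, 3), (5, 20), (8, 8), (8, 15), (10, 1), (10, 22), (16, 8), (16, 15), (22, 8), (22, 15)}; affine count = 14; |E(F_23)| = 15.

Discriminant check: Δ ∝ 4a³ + 27b² = 4·12³ + 27·8² = 4·1728 + 27·64 ≡ 15 (mod 23). Nonzero ⇒ E is nonsingular.
For each x ∈ F_23, compute rhs = x³ + 12·x + 8 mod 23, then count y ∈ F_23 with y² ≡ rhs.
  x = 0: rhs = 8, matching y values: 10, 13 (2 points).
  x = 1: rhs = 21, matching y values: none (0 points).
  x = 2: rhs = 17, matching y values: none (0 points).
  x = 3: rhs = 2, matching y values: 5, 18 (2 points).
  x = 4: rhs = 5, matching y values: none (0 points).
  x = 5: rhs = 9, matching y values: 3, 20 (2 points).
  x = 6: rhs = 20, matching y values: none (0 points).
  x = 7: rhs = 21, matching y values: none (0 points).
  x = 8: rhs = 18, matching y values: 8, 15 (2 points).
  x = 9: rhs = 17, matching y values: none (0 points).
  x = 10: rhs = 1, matching y values: 1, 22 (2 points).
  x = 11: rhs = 22, matching y values: none (0 points).
  x = 12: rhs = 17, matching y values: none (0 points).
  x = 13: rhs = 15, matching y values: none (0 points).
  x = 14: rhs = 22, matching y values: none (0 points).
  x = 15: rhs = 21, matching y values: none (0 points).
  x = 16: rhs = 18, matching y values: 8, 15 (2 points).
  x = 17: rhs = 19, matching y values: none (0 points).
  x = 18: rhs = 7, matching y values: none (0 points).
  x = 19: rhs = 11, matching y values: none (0 points).
  x = 20: rhs = 14, matching y values: none (0 points).
  x = 21: rhs = 22, matching y values: none (0 points).
  x = 22: rhs = 18, matching y values: 8, 15 (2 points).
Total affine count: 14.
Full point count |E(F_23)| = 14 + 1 = 15.
Hasse bound: |15 − (23+1)| = |-9| = 9 ≤ 2√23 ≈ 9.5917 ✓.


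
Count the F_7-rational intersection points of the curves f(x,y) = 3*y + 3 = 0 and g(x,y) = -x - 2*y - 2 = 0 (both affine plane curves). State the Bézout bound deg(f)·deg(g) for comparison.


Common zeros: {(0, 6)}; count = 1; Bézout bound = 1.

deg(f) = 1, deg(g) = 1, so Bézout bound = 1.
Scan x ∈ F_7. For each x, list the y ∈ F_7 with f(x, y) ≡ 0 and those with g(x, y) ≡ 0 (mod 7); the common zeros in that column are the intersection.
  x = 0: f ≡ 0 at y ∈ {6}; g ≡ 0 at y ∈ {6}; common: {6}.
  x = 1: f ≡ 0 at y ∈ {6}; g ≡ 0 at y ∈ {2}; common: ∅.
  x = 2: f ≡ 0 at y ∈ {6}; g ≡ 0 at y ∈ {5}; common: ∅.
  x = 3: f ≡ 0 at y ∈ {6}; g ≡ 0 at y ∈ {1}; common: ∅.
  x = 4: f ≡ 0 at y ∈ {6}; g ≡ 0 at y ∈ {4}; common: ∅.
  x = 5: f ≡ 0 at y ∈ {6}; g ≡ 0 at y ∈ {0}; common: ∅.
  x = 6: f ≡ 0 at y ∈ {6}; g ≡ 0 at y ∈ {3}; common: ∅.
Collecting: common zeros = {(0, 6)}, so the count is 1.
Comparison with the Bézout bound: 1 ≤ 1 = deg(f)·deg(g), as expected for curves with no common component (the bound is attained).


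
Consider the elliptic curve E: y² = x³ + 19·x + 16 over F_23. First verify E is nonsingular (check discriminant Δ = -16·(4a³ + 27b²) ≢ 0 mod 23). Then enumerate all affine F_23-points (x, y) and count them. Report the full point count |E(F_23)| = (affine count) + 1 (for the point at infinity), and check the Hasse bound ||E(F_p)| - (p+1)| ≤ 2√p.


Affine points = {(0, 4), (0, 19), (1, 6), (1, 17), (2, 4), (2, 19), (3, 10), (3, 13), (4, 8), (4, 15), (5, 11), (5, 12), (6, 1), (6, 22), (7, 3), (7, 20), (8, 6), (8, 17), (14, 6), (14, 17), (16, 0), (17, 10), (17, 13), (18, 7), (18, 16), (20, 1), (20, 22), (21, 4), (21, 19)}; affine count = 29; |E(F_23)| = 30.

Discriminant check: Δ ∝ 4a³ + 27b² = 4·19³ + 27·16² = 4·6859 + 27·256 ≡ 9 (mod 23). Nonzero ⇒ E is nonsingular.
For each x ∈ F_23, compute rhs = x³ + 19·x + 16 mod 23, then count y ∈ F_23 with y² ≡ rhs.
  x = 0: rhs = 16, matching y values: 4, 19 (2 points).
  x = 1: rhs = 13, matching y values: 6, 17 (2 points).
  x = 2: rhs = 16, matching y values: 4, 19 (2 points).
  x = 3: rhs = 8, matching y values: 10, 13 (2 points).
  x = 4: rhs = 18, matching y values: 8, 15 (2 points).
  x = 5: rhs = 6, matching y values: 11, 12 (2 points).
  x = 6: rhs = 1, matching y values: 1, 22 (2 points).
  x = 7: rhs = 9, matching y values: 3, 20 (2 points).
  x = 8: rhs = 13, matching y values: 6, 17 (2 points).
  x = 9: rhs = 19, matching y values: none (0 points).
  x = 10: rhs = 10, matching y values: none (0 points).
  x = 11: rhs = 15, matching y values: none (0 points).
  x = 12: rhs = 17, matching y values: none (0 points).
  x = 13: rhs = 22, matching y values: none (0 points).
  x = 14: rhs = 13, matching y values: 6, 17 (2 points).
  x = 15: rhs = 19, matching y values: none (0 points).
  x = 16: rhs = 0, matching y values: 0 (1 points).
  x = 17: rhs = 8, matching y values: 10, 13 (2 points).
  x = 18: rhs = 3, matching y values: 7, 16 (2 points).
  x = 19: rhs = 14, matching y values: none (0 points).
  x = 20: rhs = 1, matching y values: 1, 22 (2 points).
  x = 21: rhs = 16, matching y values: 4, 19 (2 points).
  x = 22: rhs = 19, matching y values: none (0 points).
Total affine count: 29.
Full point count |E(F_23)| = 29 + 1 = 30.
Hasse bound: |30 − (23+1)| = |6| = 6 ≤ 2√23 ≈ 9.5917 ✓.


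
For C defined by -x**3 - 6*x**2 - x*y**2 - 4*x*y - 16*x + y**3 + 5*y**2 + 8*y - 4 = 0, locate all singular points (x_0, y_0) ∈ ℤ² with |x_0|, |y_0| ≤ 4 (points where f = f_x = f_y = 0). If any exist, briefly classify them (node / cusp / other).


Singular points: {(-2, -2)}; classification: cusp.

Compute partial derivatives:
  f_x = -3*x**2 - 12*x - y**2 - 4*y - 16.
  f_y = -2*x*y - 4*x + 3*y**2 + 10*y + 8.
Scan x_0 ∈ {−4, ..., 4}. For each x_0, f_y(x_0, y) is a polynomial in y; find its integer roots y ∈ {−4, ..., 4}, then test f_x and f at those candidates.
  x = -4: f_y(-4, y) = 3*y**2 + 18*y + 24; vanishes at y ∈ {-4, -2}. (-4, -4): f_x = -16 ≠ 0; (-4, -2): f_x = -12 ≠ 0.
  x = -3: f_y(-3, y) = 3*y**2 + 16*y + 20; vanishes at y ∈ {-2}. (-3, -2): f_x = -3 ≠ 0.
  x = -2: f_y(-2, y) = 3*y**2 + 14*y + 16; vanishes at y ∈ {-2}. (-2, -2): f_x = 0, f = 0 — SINGULAR.
  x = -1: f_y(-1, y) = 3*y**2 + 12*y + 12; vanishes at y ∈ {-2}. (-1, -2): f_x = -3 ≠ 0.
  x = 0: f_y(0, y) = 3*y**2 + 10*y + 8; vanishes at y ∈ {-2}. (0, -2): f_x = -12 ≠ 0.
  x = 1: f_y(1, y) = 3*y**2 + 8*y + 4; vanishes at y ∈ {-2}. (1, -2): f_x = -27 ≠ 0.
  x = 2: f_y(2, y) = 3*y**2 + 6*y; vanishes at y ∈ {-2, 0}. (2, -2): f_x = -48 ≠ 0; (2, 0): f_x = -52 ≠ 0.
  x = 3: f_y(3, y) = 3*y**2 + 4*y - 4; vanishes at y ∈ {-2}. (3, -2): f_x = -75 ≠ 0.
  x = 4: f_y(4, y) = 3*y**2 + 2*y - 8; vanishes at y ∈ {-2}. (4, -2): f_x = -108 ≠ 0.
Only singular point on the grid: (-2, -2).
Classify: substitute x = -2 + u, y = -2 + v and expand: f = -u**3 - u*v**2 + v**3 + v**2.
No constant or linear terms (consistent with a singular point). Quadratic part: v**2. Cubic part: -u**3 - u*v**2 + v**3.
The quadratic part v**2 is a perfect square, so there is a single (double) tangent line v = 0, i.e. y = -2. Restricting the cubic part to that line (v = 0) leaves -u**3 ≠ 0, so f is not divisible by v and the branch is v² ≈ u**3 to lowest order — this is a cusp.
Classification: cusp.


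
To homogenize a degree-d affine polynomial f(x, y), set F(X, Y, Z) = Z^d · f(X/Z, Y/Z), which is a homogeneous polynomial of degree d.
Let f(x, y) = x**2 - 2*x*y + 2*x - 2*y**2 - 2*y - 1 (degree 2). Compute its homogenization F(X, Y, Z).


F(X, Y, Z) = X**2 - 2*X*Y + 2*X*Z - 2*Y**2 - 2*Y*Z - Z**2

deg(f) = 2.
Substitute x = X/Z, y = Y/Z into f, then multiply by Z^2.
  monomial 1·x^2·y^0 ↦ 1·X^2·Y^0·Z^0.
  monomial -2·x^1·y^1 ↦ -2·X^1·Y^1·Z^0.
  monomial 2·x^1·y^0 ↦ 2·X^1·Y^0·Z^1.
  monomial -2·x^0·y^2 ↦ -2·X^0·Y^2·Z^0.
  monomial -2·x^0·y^1 ↦ -2·X^0·Y^1·Z^1.
  monomial -1·x^0·y^0 ↦ -1·X^0·Y^0·Z^2.
Collecting: F(X, Y, Z) = X**2 - 2*X*Y + 2*X*Z - 2*Y**2 - 2*Y*Z - Z**2.


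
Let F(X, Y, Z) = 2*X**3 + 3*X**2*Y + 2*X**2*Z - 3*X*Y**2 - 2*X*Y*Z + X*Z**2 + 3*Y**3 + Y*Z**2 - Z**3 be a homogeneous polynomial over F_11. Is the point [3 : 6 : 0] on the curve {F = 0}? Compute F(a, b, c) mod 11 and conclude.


F(3,6,0) ≡ 1 (mod 11); P is NOT on the curve.

Evaluate F(3, 6, 0) term-by-term (mod 11).
  2*X**3 ↦ 2·27·1·1 = 54
  3*X**2*Y ↦ 3·9·6·1 = 162
  2*X**2*Z ↦ 2·9·1·0 = 0
  -3*X*Y**2 ↦ -3·3·36·1 = -324
  -2*X*Y*Z ↦ -2·3·6·0 = 0
  X*Z**2 ↦ 1·3·1·0 = 0
  3*Y**3 ↦ 3·1·216·1 = 648
  Y*Z**2 ↦ 1·1·6·0 = 0
  -Z**3 ↦ -1·1·1·0 = 0
Sum: F(3, 6, 0) = (54) + (162) + (0) + (-324) + (0) + (0) + (648) + (0) + (0) = 540.
Reducing mod 11: 540 ≡ 1 (mod 11).
Since F(a, b, c) ≡ 1 ≠ 0 (mod 11), P does NOT lie on the curve.


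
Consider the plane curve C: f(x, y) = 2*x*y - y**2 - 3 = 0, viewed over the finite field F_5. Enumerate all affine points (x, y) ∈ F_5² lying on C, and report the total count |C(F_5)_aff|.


Affine F_5-points: {(2, 1), (2, 3), (3, 2), (3, 4)}; count = 4.

For each of the 25 pairs (x, y) ∈ F_5², evaluate f(x, y) mod 5. Record the zeros.
  x = 0: [0↦2, 1↦1, 2↦3, 3↦3, 4↦1]  zeros at y ∈ ∅
  x = 1: [0↦2, 1↦3, 2↦2, 3↦4, 4↦4]  zeros at y ∈ ∅
  x = 2: [0↦2, 1↦0, 2↦1, 3↦0, 4↦2]  zeros at y ∈ {1, 3}
  x = 3: [0↦2, 1↦2, 2↦0, 3↦1, 4↦0]  zeros at y ∈ {2, 4}
  x = 4: [0↦2, 1↦4, 2↦4, 3↦2, 4↦3]  zeros at y ∈ ∅
Collecting zeros: affine points = {(2, 1), (2, 3), (3, 2), (3, 4)}.
Total count |C(F_5)_aff| = 4.


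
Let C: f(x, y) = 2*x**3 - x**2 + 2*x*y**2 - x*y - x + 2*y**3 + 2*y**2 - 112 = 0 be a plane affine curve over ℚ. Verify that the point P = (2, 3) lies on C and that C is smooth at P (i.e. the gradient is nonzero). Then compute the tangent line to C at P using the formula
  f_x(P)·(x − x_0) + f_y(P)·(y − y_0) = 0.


Tangent line at P: 34*x + 88*y - 332 = 0.

Step 1: f(2, 3) = 0, so P lies on C.
Step 2: partial derivatives
  f_x(x, y) = 6*x**2 - 2*x + 2*y**2 - y - 1, f_y(x, y) = 4*x*y - x + 6*y**2 + 4*y.
  f_x(P) = 34, f_y(P) = 88 (gradient nonzero, so P is smooth).
Step 3: tangent line at P: 34·(x − 2) + 88·(y − 3) = 0.
Expanding: 34*x + 88*y - 332 = 0.


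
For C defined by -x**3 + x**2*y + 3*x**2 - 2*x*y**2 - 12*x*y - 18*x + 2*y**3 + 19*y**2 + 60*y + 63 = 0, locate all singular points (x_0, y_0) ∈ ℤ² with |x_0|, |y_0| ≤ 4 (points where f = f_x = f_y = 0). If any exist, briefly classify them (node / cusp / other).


Singular points: {(0, -3)}; classification: cusp.

Compute partial derivatives:
  f_x = -3*x**2 + 2*x*y + 6*x - 2*y**2 - 12*y - 18.
  f_y = x**2 - 4*x*y - 12*x + 6*y**2 + 38*y + 60.
Scan x_0 ∈ {−4, ..., 4}. For each x_0, f_y(x_0, y) is a polynomial in y; find its integer roots y ∈ {−4, ..., 4}, then test f_x and f at those candidates.
  x = -4: f_y(-4, y) = 6*y**2 + 54*y + 124; no integer root y with |y| ≤ 4.
  x = -3: f_y(-3, y) = 6*y**2 + 50*y + 105; no integer root y with |y| ≤ 4.
  x = -2: f_y(-2, y) = 6*y**2 + 46*y + 88; vanishes at y ∈ {-4}. (-2, -4): f_x = -10 ≠ 0.
  x = -1: f_y(-1, y) = 6*y**2 + 42*y + 73; no integer root y with |y| ≤ 4.
  x = 0: f_y(0, y) = 6*y**2 + 38*y + 60; vanishes at y ∈ {-3}. (0, -3): f_x = 0, f = 0 — SINGULAR.
  x = 1: f_y(1, y) = 6*y**2 + 34*y + 49; no integer root y with |y| ≤ 4.
  x = 2: f_y(2, y) = 6*y**2 + 30*y + 40; no integer root y with |y| ≤ 4.
  x = 3: f_y(3, y) = 6*y**2 + 26*y + 33; no integer root y with |y| ≤ 4.
  x = 4: f_y(4, y) = 6*y**2 + 22*y + 28; no integer root y with |y| ≤ 4.
Only singular point on the grid: (0, -3).
Classify: substitute x = 0 + u, y = -3 + v and expand: f = -u**3 + u**2*v - 2*u*v**2 + 2*v**3 + v**2.
No constant or linear terms (consistent with a singular point). Quadratic part: v**2. Cubic part: -u**3 + u**2*v - 2*u*v**2 + 2*v**3.
The quadratic part v**2 is a perfect square, so there is a single (double) tangent line v = 0, i.e. y = -3. Restricting the cubic part to that line (v = 0) leaves -u**3 ≠ 0, so f is not divisible by v and the branch is v² ≈ u**3 to lowest order — this is a cusp.
Classification: cusp.


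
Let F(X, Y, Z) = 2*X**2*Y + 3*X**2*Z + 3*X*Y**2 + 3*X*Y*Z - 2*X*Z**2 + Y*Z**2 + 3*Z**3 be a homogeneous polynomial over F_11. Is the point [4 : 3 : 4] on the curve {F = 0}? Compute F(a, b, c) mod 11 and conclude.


F(4,3,4) ≡ 3 (mod 11); P is NOT on the curve.

Evaluate F(4, 3, 4) term-by-term (mod 11).
  2*X**2*Y ↦ 2·16·3·1 = 96
  3*X**2*Z ↦ 3·16·1·4 = 192
  3*X*Y**2 ↦ 3·4·9·1 = 108
  3*X*Y*Z ↦ 3·4·3·4 = 144
  -2*X*Z**2 ↦ -2·4·1·16 = -128
  Y*Z**2 ↦ 1·1·3·16 = 48
  3*Z**3 ↦ 3·1·1·64 = 192
Sum: F(4, 3, 4) = (96) + (192) + (108) + (144) + (-128) + (48) + (192) = 652.
Reducing mod 11: 652 ≡ 3 (mod 11).
Since F(a, b, c) ≡ 3 ≠ 0 (mod 11), P does NOT lie on the curve.


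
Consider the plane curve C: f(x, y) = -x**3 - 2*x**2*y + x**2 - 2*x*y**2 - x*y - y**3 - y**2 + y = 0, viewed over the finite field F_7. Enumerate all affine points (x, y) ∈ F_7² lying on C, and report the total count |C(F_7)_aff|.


Affine F_7-points: {(0, 0), (1, 0), (1, 5), (1, 6), (3, 3), (4, 6), (5, 5), (5, 6), (6, 5)}; count = 9.

For each of the 49 pairs (x, y) ∈ F_7², evaluate f(x, y) mod 7. Record the zeros.
  x = 0: [0↦0, 1↦6, 2↦4, 3↦2, 4↦1, 5↦2, 6↦6]  zeros at y ∈ {0}
  x = 1: [0↦0, 1↦1, 2↦4, 3↦3, 4↦6, 5↦0, 6↦0]  zeros at y ∈ {0, 5, 6}
  x = 2: [0↦3, 1↦2, 2↦6, 3↦2, 4↦5, 5↦2, 6↦1]  zeros at y ∈ ∅
  x = 3: [0↦3, 1↦3, 2↦4, 3↦0, 4↦6, 5↦2, 6↦3]  zeros at y ∈ {3}
  x = 4: [0↦1, 1↦5, 2↦6, 3↦5, 4↦3, 5↦1, 6↦0]  zeros at y ∈ {6}
  x = 5: [0↦5, 1↦2, 2↦6, 3↦4, 4↦4, 5↦0, 6↦0]  zeros at y ∈ {5, 6}
  x = 6: [0↦2, 1↦2, 2↦5, 3↦5, 4↦3, 5↦0, 6↦4]  zeros at y ∈ {5}
Collecting zeros: affine points = {(0, 0), (1, 0), (1, 5), (1, 6), (3, 3), (4, 6), (5, 5), (5, 6), (6, 5)}.
Total count |C(F_7)_aff| = 9.


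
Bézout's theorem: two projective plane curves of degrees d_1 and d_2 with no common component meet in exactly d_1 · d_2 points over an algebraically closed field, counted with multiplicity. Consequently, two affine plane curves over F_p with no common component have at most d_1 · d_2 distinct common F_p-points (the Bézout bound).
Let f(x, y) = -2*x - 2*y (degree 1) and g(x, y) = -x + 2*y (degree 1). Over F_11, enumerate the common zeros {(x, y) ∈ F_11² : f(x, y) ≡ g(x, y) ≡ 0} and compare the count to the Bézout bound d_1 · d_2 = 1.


Common zeros: {(0, 0)}; count = 1; Bézout bound = 1.

deg(f) = 1, deg(g) = 1, so Bézout bound = 1.
Scan x ∈ F_11. For each x, list the y ∈ F_11 with f(x, y) ≡ 0 and those with g(x, y) ≡ 0 (mod 11); the common zeros in that column are the intersection.
  x = 0: f ≡ 0 at y ∈ {0}; g ≡ 0 at y ∈ {0}; common: {0}.
  x = 1: f ≡ 0 at y ∈ {10}; g ≡ 0 at y ∈ {6}; common: ∅.
  x = 2: f ≡ 0 at y ∈ {9}; g ≡ 0 at y ∈ {1}; common: ∅.
  x = 3: f ≡ 0 at y ∈ {8}; g ≡ 0 at y ∈ {7}; common: ∅.
  x = 4: f ≡ 0 at y ∈ {7}; g ≡ 0 at y ∈ {2}; common: ∅.
  x = 5: f ≡ 0 at y ∈ {6}; g ≡ 0 at y ∈ {8}; common: ∅.
  x = 6: f ≡ 0 at y ∈ {5}; g ≡ 0 at y ∈ {3}; common: ∅.
  x = 7: f ≡ 0 at y ∈ {4}; g ≡ 0 at y ∈ {9}; common: ∅.
  x = 8: f ≡ 0 at y ∈ {3}; g ≡ 0 at y ∈ {4}; common: ∅.
  x = 9: f ≡ 0 at y ∈ {2}; g ≡ 0 at y ∈ {10}; common: ∅.
  x = 10: f ≡ 0 at y ∈ {1}; g ≡ 0 at y ∈ {5}; common: ∅.
Collecting: common zeros = {(0, 0)}, so the count is 1.
Comparison with the Bézout bound: 1 ≤ 1 = deg(f)·deg(g), as expected for curves with no common component (the bound is attained).


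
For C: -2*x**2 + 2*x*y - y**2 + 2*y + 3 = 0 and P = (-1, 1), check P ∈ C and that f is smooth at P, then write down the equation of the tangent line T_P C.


Tangent line at P: 6*x - 2*y + 8 = 0.

Step 1: f(-1, 1) = 0, so P lies on C.
Step 2: partial derivatives
  f_x(x, y) = -4*x + 2*y, f_y(x, y) = 2*x - 2*y + 2.
  f_x(P) = 6, f_y(P) = -2 (gradient nonzero, so P is smooth).
Step 3: tangent line at P: 6·(x − -1) + -2·(y − 1) = 0.
Expanding: 6*x - 2*y + 8 = 0.


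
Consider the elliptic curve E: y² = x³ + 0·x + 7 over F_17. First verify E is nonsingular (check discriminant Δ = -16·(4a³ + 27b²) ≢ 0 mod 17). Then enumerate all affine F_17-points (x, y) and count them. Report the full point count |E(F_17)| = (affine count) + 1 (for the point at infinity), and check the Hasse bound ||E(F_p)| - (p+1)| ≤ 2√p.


Affine points = {(1, 5), (1, 12), (2, 7), (2, 10), (3, 0), (5, 8), (5, 9), (6, 6), (6, 11), (8, 3), (8, 14), (10, 2), (10, 15), (12, 1), (12, 16), (15, 4), (15, 13)}; affine count = 17; |E(F_17)| = 18.

Discriminant check: Δ ∝ 4a³ + 27b² = 4·0³ + 27·7² = 4·0 + 27·49 ≡ 14 (mod 17). Nonzero ⇒ E is nonsingular.
For each x ∈ F_17, compute rhs = x³ + 0·x + 7 mod 17, then count y ∈ F_17 with y² ≡ rhs.
  x = 0: rhs = 7, matching y values: none (0 points).
  x = 1: rhs = 8, matching y values: 5, 12 (2 points).
  x = 2: rhs = 15, matching y values: 7, 10 (2 points).
  x = 3: rhs = 0, matching y values: 0 (1 points).
  x = 4: rhs = 3, matching y values: none (0 points).
  x = 5: rhs = 13, matching y values: 8, 9 (2 points).
  x = 6: rhs = 2, matching y values: 6, 11 (2 points).
  x = 7: rhs = 10, matching y values: none (0 points).
  x = 8: rhs = 9, matching y values: 3, 14 (2 points).
  x = 9: rhs = 5, matching y values: none (0 points).
  x = 10: rhs = 4, matching y values: 2, 15 (2 points).
  x = 11: rhs = 12, matching y values: none (0 points).
  x = 12: rhs = 1, matching y values: 1, 16 (2 points).
  x = 13: rhs = 11, matching y values: none (0 points).
  x = 14: rhs = 14, matching y values: none (0 points).
  x = 15: rhs = 16, matching y values: 4, 13 (2 points).
  x = 16: rhs = 6, matching y values: none (0 points).
Total affine count: 17.
Full point count |E(F_17)| = 17 + 1 = 18.
Hasse bound: |18 − (17+1)| = |0| = 0 ≤ 2√17 ≈ 8.2462 ✓.


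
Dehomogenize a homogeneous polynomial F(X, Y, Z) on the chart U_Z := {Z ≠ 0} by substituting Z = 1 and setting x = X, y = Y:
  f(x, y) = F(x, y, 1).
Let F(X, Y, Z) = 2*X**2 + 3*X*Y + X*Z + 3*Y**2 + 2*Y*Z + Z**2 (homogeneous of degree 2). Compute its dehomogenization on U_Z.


f(x, y) = 2*x**2 + 3*x*y + x + 3*y**2 + 2*y + 1

On U_Z we set Z = 1. Each monomial c·X^i·Y^j·Z^k in F becomes c·x^i·y^j·1^k = c·x^i·y^j.
Substituting Z = 1: F(X, Y, 1) = 2*x**2 + 3*x*y + x + 3*y**2 + 2*y + 1.
Note: deg(f) ≤ deg(F) = 2; strict inequality happens when F is divisible by Z (lost terms).


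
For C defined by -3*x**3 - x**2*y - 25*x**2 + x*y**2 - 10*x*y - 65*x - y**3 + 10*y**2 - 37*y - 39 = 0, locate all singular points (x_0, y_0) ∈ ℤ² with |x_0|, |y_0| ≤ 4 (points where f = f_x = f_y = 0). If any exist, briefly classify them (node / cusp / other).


Singular points: {(-3, 2)}; classification: cusp.

Compute partial derivatives:
  f_x = -9*x**2 - 2*x*y - 50*x + y**2 - 10*y - 65.
  f_y = -x**2 + 2*x*y - 10*x - 3*y**2 + 20*y - 37.
Scan x_0 ∈ {−4, ..., 4}. For each x_0, f_y(x_0, y) is a polynomial in y; find its integer roots y ∈ {−4, ..., 4}, then test f_x and f at those candidates.
  x = -4: f_y(-4, y) = -3*y**2 + 12*y - 13; no integer root y with |y| ≤ 4.
  x = -3: f_y(-3, y) = -3*y**2 + 14*y - 16; vanishes at y ∈ {2}. (-3, 2): f_x = 0, f = 0 — SINGULAR.
  x = -2: f_y(-2, y) = -3*y**2 + 16*y - 21; vanishes at y ∈ {3}. (-2, 3): f_x = -10 ≠ 0.
  x = -1: f_y(-1, y) = -3*y**2 + 18*y - 28; no integer root y with |y| ≤ 4.
  x = 0: f_y(0, y) = -3*y**2 + 20*y - 37; no integer root y with |y| ≤ 4.
  x = 1: f_y(1, y) = -3*y**2 + 22*y - 48; no integer root y with |y| ≤ 4.
  x = 2: f_y(2, y) = -3*y**2 + 24*y - 61; no integer root y with |y| ≤ 4.
  x = 3: f_y(3, y) = -3*y**2 + 26*y - 76; no integer root y with |y| ≤ 4.
  x = 4: f_y(4, y) = -3*y**2 + 28*y - 93; no integer root y with |y| ≤ 4.
Only singular point on the grid: (-3, 2).
Classify: substitute x = -3 + u, y = 2 + v and expand: f = -3*u**3 - u**2*v + u*v**2 - v**3 + v**2.
No constant or linear terms (consistent with a singular point). Quadratic part: v**2. Cubic part: -3*u**3 - u**2*v + u*v**2 - v**3.
The quadratic part v**2 is a perfect square, so there is a single (double) tangent line v = 0, i.e. y = 2. Restricting the cubic part to that line (v = 0) leaves -3*u**3 ≠ 0, so f is not divisible by v and the branch is v² ≈ 3*u**3 to lowest order — this is a cusp.
Classification: cusp.


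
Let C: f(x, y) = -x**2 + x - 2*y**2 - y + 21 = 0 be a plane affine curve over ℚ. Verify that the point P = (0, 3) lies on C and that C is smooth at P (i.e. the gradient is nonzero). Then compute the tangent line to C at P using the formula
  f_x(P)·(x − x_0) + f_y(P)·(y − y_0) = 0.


Tangent line at P: x - 13*y + 39 = 0.

Step 1: f(0, 3) = 0, so P lies on C.
Step 2: partial derivatives
  f_x(x, y) = 1 - 2*x, f_y(x, y) = -4*y - 1.
  f_x(P) = 1, f_y(P) = -13 (gradient nonzero, so P is smooth).
Step 3: tangent line at P: 1·(x − 0) + -13·(y − 3) = 0.
Expanding: x - 13*y + 39 = 0.


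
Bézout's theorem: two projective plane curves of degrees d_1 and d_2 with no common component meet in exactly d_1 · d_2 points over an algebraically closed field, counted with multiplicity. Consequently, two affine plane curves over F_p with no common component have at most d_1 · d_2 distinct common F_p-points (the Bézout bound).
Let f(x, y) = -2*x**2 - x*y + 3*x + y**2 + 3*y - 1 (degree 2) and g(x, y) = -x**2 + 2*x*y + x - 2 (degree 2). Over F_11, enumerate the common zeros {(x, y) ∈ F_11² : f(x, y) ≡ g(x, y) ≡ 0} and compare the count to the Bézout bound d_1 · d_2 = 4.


Common zeros: ∅; count = 0; Bézout bound = 4.

deg(f) = 2, deg(g) = 2, so Bézout bound = 4.
Scan x ∈ F_11. For each x, list the y ∈ F_11 with f(x, y) ≡ 0 and those with g(x, y) ≡ 0 (mod 11); the common zeros in that column are the intersection.
  x = 0: f ≡ 0 at y ∈ ∅; g ≡ 0 at y ∈ ∅; common: ∅.
  x = 1: f ≡ 0 at y ∈ {0, 9}; g ≡ 0 at y ∈ {1}; common: ∅.
  x = 2: f ≡ 0 at y ∈ ∅; g ≡ 0 at y ∈ {1}; common: ∅.
  x = 3: f ≡ 0 at y ∈ ∅; g ≡ 0 at y ∈ {5}; common: ∅.
  x = 4: f ≡ 0 at y ∈ ∅; g ≡ 0 at y ∈ {10}; common: ∅.
  x = 5: f ≡ 0 at y ∈ {3, 10}; g ≡ 0 at y ∈ {0}; common: ∅.
  x = 6: f ≡ 0 at y ∈ {0, 3}; g ≡ 0 at y ∈ {10}; common: ∅.
  x = 7: f ≡ 0 at y ∈ {6, 9}; g ≡ 0 at y ∈ {0}; common: ∅.
  x = 8: f ≡ 0 at y ∈ {6, 10}; g ≡ 0 at y ∈ {5}; common: ∅.
  x = 9: f ≡ 0 at y ∈ ∅; g ≡ 0 at y ∈ {9}; common: ∅.
  x = 10: f ≡ 0 at y ∈ ∅; g ≡ 0 at y ∈ {9}; common: ∅.
Collecting: common zeros = ∅, so the count is 0.
Comparison with the Bézout bound: 0 ≤ 4 = deg(f)·deg(g), as expected for curves with no common component (the affine F_11-count falls short of the bound because intersections may lie at infinity, over extension fields, or carry multiplicity).


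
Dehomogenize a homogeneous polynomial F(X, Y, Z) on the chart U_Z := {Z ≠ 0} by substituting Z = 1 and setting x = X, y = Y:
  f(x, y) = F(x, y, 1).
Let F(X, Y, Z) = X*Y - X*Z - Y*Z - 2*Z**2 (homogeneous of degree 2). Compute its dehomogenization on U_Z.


f(x, y) = x*y - x - y - 2

On U_Z we set Z = 1. Each monomial c·X^i·Y^j·Z^k in F becomes c·x^i·y^j·1^k = c·x^i·y^j.
Substituting Z = 1: F(X, Y, 1) = x*y - x - y - 2.
Note: deg(f) ≤ deg(F) = 2; strict inequality happens when F is divisible by Z (lost terms).


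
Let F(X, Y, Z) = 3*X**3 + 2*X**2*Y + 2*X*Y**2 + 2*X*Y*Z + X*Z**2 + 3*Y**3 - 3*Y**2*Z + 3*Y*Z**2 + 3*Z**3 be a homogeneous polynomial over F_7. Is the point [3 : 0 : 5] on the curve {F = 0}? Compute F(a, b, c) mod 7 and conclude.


F(3,0,5) ≡ 6 (mod 7); P is NOT on the curve.

Evaluate F(3, 0, 5) term-by-term (mod 7).
  3*X**3 ↦ 3·27·1·1 = 81
  2*X**2*Y ↦ 2·9·0·1 = 0
  2*X*Y**2 ↦ 2·3·0·1 = 0
  2*X*Y*Z ↦ 2·3·0·5 = 0
  X*Z**2 ↦ 1·3·1·25 = 75
  3*Y**3 ↦ 3·1·0·1 = 0
  -3*Y**2*Z ↦ -3·1·0·5 = 0
  3*Y*Z**2 ↦ 3·1·0·25 = 0
  3*Z**3 ↦ 3·1·1·125 = 375
Sum: F(3, 0, 5) = (81) + (0) + (0) + (0) + (75) + (0) + (0) + (0) + (375) = 531.
Reducing mod 7: 531 ≡ 6 (mod 7).
Since F(a, b, c) ≡ 6 ≠ 0 (mod 7), P does NOT lie on the curve.


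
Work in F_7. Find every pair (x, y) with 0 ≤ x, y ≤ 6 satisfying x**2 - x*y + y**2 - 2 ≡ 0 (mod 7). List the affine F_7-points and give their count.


Affine F_7-points: {(0, 3), (0, 4), (3, 0), (3, 3), (4, 0), (4, 4)}; count = 6.

For each of the 49 pairs (x, y) ∈ F_7², evaluate f(x, y) mod 7. Record the zeros.
  x = 0: [0↦5, 1↦6, 2↦2, 3↦0, 4↦0, 5↦2, 6↦6]  zeros at y ∈ {3, 4}
  x = 1: [0↦6, 1↦6, 2↦1, 3↦5, 4↦4, 5↦5, 6↦1]  zeros at y ∈ ∅
  x = 2: [0↦2, 1↦1, 2↦2, 3↦5, 4↦3, 5↦3, 6↦5]  zeros at y ∈ ∅
  x = 3: [0↦0, 1↦5, 2↦5, 3↦0, 4↦4, 5↦3, 6↦4]  zeros at y ∈ {0, 3}
  x = 4: [0↦0, 1↦4, 2↦3, 3↦4, 4↦0, 5↦5, 6↦5]  zeros at y ∈ {0, 4}
  x = 5: [0↦2, 1↦5, 2↦3, 3↦3, 4↦5, 5↦2, 6↦1]  zeros at y ∈ ∅
  x = 6: [0↦6, 1↦1, 2↦5, 3↦4, 4↦5, 5↦1, 6↦6]  zeros at y ∈ ∅
Collecting zeros: affine points = {(0, 3), (0, 4), (3, 0), (3, 3), (4, 0), (4, 4)}.
Total count |C(F_7)_aff| = 6.


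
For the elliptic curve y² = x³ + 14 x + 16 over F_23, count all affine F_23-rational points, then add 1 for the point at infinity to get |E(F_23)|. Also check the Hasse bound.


Affine points = {(0, 4), (0, 19), (1, 10), (1, 13), (2, 11), (2, 12), (3, 4), (3, 19), (5, 2), (5, 21), (10, 11), (10, 12), (11, 11), (11, 12), (12, 7), (12, 16), (13, 7), (13, 16), (14, 9), (14, 14), (15, 6), (15, 17), (16, 9), (16, 14), (20, 4), (20, 19), (21, 7), (21, 16), (22, 1), (22, 22)}; affine count = 30; |E(F_23)| = 31.

Discriminant check: Δ ∝ 4a³ + 27b² = 4·14³ + 27·16² = 4·2744 + 27·256 ≡ 17 (mod 23). Nonzero ⇒ E is nonsingular.
For each x ∈ F_23, compute rhs = x³ + 14·x + 16 mod 23, then count y ∈ F_23 with y² ≡ rhs.
  x = 0: rhs = 16, matching y values: 4, 19 (2 points).
  x = 1: rhs = 8, matching y values: 10, 13 (2 points).
  x = 2: rhs = 6, matching y values: 11, 12 (2 points).
  x = 3: rhs = 16, matching y values: 4, 19 (2 points).
  x = 4: rhs = 21, matching y values: none (0 points).
  x = 5: rhs = 4, matching y values: 2, 21 (2 points).
  x = 6: rhs = 17, matching y values: none (0 points).
  x = 7: rhs = 20, matching y values: none (0 points).
  x = 8: rhs = 19, matching y values: none (0 points).
  x = 9: rhs = 20, matching y values: none (0 points).
  x = 10: rhs = 6, matching y values: 11, 12 (2 points).
  x = 11: rhs = 6, matching y values: 11, 12 (2 points).
  x = 12: rhs = 3, matching y values: 7, 16 (2 points).
  x = 13: rhs = 3, matching y values: 7, 16 (2 points).
  x = 14: rhs = 12, matching y values: 9, 14 (2 points).
  x = 15: rhs = 13, matching y values: 6, 17 (2 points).
  x = 16: rhs = 12, matching y values: 9, 14 (2 points).
  x = 17: rhs = 15, matching y values: none (0 points).
  x = 18: rhs = 5, matching y values: none (0 points).
  x = 19: rhs = 11, matching y values: none (0 points).
  x = 20: rhs = 16, matching y values: 4, 19 (2 points).
  x = 21: rhs = 3, matching y values: 7, 16 (2 points).
  x = 22: rhs = 1, matching y values: 1, 22 (2 points).
Total affine count: 30.
Full point count |E(F_23)| = 30 + 1 = 31.
Hasse bound: |31 − (23+1)| = |7| = 7 ≤ 2√23 ≈ 9.5917 ✓.


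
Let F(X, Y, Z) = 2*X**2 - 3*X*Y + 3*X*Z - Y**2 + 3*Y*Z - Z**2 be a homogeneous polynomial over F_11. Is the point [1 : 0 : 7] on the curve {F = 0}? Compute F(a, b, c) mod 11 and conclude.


F(1,0,7) ≡ 7 (mod 11); P is NOT on the curve.

Evaluate F(1, 0, 7) term-by-term (mod 11).
  2*X**2 ↦ 2·1·1·1 = 2
  -3*X*Y ↦ -3·1·0·1 = 0
  3*X*Z ↦ 3·1·1·7 = 21
  -Y**2 ↦ -1·1·0·1 = 0
  3*Y*Z ↦ 3·1·0·7 = 0
  -Z**2 ↦ -1·1·1·49 = -49
Sum: F(1, 0, 7) = (2) + (0) + (21) + (0) + (0) + (-49) = -26.
Reducing mod 11: -26 ≡ 7 (mod 11).
Since F(a, b, c) ≡ 7 ≠ 0 (mod 11), P does NOT lie on the curve.
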